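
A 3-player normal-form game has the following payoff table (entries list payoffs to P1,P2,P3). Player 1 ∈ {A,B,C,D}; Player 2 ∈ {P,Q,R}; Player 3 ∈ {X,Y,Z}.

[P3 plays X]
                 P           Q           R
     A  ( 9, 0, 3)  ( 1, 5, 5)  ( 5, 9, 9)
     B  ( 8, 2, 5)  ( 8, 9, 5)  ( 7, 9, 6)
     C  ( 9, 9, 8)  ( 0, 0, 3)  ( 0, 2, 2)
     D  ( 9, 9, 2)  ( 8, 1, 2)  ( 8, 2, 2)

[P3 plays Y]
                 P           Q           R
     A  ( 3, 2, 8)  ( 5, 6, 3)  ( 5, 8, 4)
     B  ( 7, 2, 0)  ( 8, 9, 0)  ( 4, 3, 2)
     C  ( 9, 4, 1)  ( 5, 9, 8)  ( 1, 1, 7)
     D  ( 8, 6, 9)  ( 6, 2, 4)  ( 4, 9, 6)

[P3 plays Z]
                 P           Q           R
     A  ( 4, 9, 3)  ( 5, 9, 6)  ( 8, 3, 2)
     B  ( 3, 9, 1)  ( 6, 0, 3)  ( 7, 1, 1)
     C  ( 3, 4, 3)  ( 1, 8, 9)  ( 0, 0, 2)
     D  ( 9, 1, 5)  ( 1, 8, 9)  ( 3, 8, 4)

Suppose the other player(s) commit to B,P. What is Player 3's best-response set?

u_3(X vs B,P) = 5
u_3(Y vs B,P) = 0
u_3(Z vs B,P) = 1
max payoff 5 at {X}

BR_3 = {X}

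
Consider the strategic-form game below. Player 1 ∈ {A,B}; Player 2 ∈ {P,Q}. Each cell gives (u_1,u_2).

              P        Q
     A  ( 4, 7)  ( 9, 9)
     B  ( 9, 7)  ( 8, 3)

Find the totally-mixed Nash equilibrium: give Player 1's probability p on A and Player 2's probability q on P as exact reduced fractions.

P1 indiff ⇒ q·4+(1-q)·9 = q·9+(1-q)·8 ⇒ q(-5) = (1-q)(-1) ⇒ q = 1/6
P2 indiff ⇒ p·7+(1-p)·7 = p·9+(1-p)·3 ⇒ p(-2) = (1-p)(-4) ⇒ p = 2/3

P1 mixes 2/3 on A; P2 mixes 1/6 on P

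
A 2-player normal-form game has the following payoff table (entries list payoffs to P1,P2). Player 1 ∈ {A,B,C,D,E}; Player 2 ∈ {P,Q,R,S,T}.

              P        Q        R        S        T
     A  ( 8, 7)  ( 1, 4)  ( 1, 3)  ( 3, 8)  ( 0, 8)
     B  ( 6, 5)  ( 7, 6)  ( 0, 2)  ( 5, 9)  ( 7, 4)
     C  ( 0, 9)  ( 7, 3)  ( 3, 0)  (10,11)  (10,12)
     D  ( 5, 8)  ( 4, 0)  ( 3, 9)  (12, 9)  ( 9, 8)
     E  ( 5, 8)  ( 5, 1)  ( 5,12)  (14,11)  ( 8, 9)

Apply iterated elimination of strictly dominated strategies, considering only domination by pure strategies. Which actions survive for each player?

Remaining: P1:{C,D,E} P2:{R,S,T}

P2 drop P (S beats it: A:8>7 B:9>5 C:11>9 D:9>8 E:11>8)
P1 drop A (C beats it: Q:7>1 R:3>1 S:10>3 T:10>0)
P2 drop Q (S beats it: B:9>6 C:11>3 D:9>0 E:11>1)
P1 drop B (C beats it: R:3>0 S:10>5 T:10>7)
P1→{C,D,E} P2→{R,S,T}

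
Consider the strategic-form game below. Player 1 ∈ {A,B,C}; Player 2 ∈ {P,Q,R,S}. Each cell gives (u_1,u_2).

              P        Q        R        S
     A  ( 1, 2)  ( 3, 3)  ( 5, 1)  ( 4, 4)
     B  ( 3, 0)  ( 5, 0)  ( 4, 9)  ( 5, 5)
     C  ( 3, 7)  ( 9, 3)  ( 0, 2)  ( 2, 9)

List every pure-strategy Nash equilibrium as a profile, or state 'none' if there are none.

Equilibria: none

(A,P): not NE [P1→C gives 3>1; P2→S gives 4>2]
(A,Q): not NE [P1→C gives 9>3; P2→S gives 4>3]
(A,R): not NE [P2→S gives 4>1]
(A,S): not NE [P1→B gives 5>4]
(B,P): not NE [P2→R gives 9>0]
(B,Q): not NE [P1→C gives 9>5; P2→R gives 9>0]
(B,R): not NE [P1→A gives 5>4]
(B,S): not NE [P2→R gives 9>5]
(C,P): not NE [P2→S gives 9>7]
(C,Q): not NE [P2→S gives 9>3]
(C,R): not NE [P1→A gives 5>0; P2→S gives 9>2]
(C,S): not NE [P1→B gives 5>2]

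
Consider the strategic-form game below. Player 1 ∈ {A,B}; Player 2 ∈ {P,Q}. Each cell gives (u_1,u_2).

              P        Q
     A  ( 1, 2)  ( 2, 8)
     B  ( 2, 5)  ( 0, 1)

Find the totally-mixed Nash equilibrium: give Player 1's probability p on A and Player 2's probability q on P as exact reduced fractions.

P1 mixes 2/5 on A; P2 mixes 2/3 on P

P1 indiff ⇒ q·1+(1-q)·2 = q·2+(1-q)·0 ⇒ q(-1) = (1-q)(-2) ⇒ q = 2/3
P2 indiff ⇒ p·2+(1-p)·5 = p·8+(1-p)·1 ⇒ p(-6) = (1-p)(-4) ⇒ p = 2/5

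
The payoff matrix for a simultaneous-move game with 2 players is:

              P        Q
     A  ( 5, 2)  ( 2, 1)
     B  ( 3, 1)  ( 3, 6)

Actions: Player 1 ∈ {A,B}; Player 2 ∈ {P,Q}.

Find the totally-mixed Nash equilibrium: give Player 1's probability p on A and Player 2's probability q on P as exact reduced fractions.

P1 indiff ⇒ q·5+(1-q)·2 = q·3+(1-q)·3 ⇒ q(2) = (1-q)(1) ⇒ q = 1/3
P2 indiff ⇒ p·2+(1-p)·1 = p·1+(1-p)·6 ⇒ p(1) = (1-p)(5) ⇒ p = 5/6

P1 mixes 5/6 on A; P2 mixes 1/3 on P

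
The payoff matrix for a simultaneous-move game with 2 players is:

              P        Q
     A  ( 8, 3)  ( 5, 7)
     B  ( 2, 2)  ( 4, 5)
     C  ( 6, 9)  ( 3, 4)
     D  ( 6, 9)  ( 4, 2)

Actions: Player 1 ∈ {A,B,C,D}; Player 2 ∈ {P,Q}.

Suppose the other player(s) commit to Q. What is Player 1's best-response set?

u_1(A vs Q) = 5
u_1(B vs Q) = 4
u_1(C vs Q) = 3
u_1(D vs Q) = 4
max payoff 5 at {A}

P1 best: {A}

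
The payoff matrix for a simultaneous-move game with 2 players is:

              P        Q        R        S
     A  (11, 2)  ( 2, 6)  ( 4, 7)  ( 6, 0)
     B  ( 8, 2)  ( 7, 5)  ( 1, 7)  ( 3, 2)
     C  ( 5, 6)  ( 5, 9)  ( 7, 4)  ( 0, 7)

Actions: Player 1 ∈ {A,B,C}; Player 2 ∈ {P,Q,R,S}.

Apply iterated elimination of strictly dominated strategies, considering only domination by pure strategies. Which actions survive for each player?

IESDS → P1:{B,C} P2:{Q,R}

P2 drop P (Q beats it: A:6>2 B:5>2 C:9>6)
P2 drop S (Q beats it: A:6>0 B:5>2 C:9>7)
P1 drop A (C beats it: Q:5>2 R:7>4)
P1→{B,C} P2→{Q,R}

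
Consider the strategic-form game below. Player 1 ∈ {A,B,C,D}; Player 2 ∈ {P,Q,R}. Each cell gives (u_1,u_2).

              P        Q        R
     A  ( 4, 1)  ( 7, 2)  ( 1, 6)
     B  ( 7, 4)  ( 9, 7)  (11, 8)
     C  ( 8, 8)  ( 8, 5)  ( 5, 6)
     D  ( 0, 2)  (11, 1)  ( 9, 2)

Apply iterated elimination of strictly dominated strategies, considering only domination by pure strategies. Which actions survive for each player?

P1 drop A (B beats it: P:7>4 Q:9>7 R:11>1)
P2 drop Q (R beats it: B:8>7 C:6>5 D:2>1)
P1 drop D (B beats it: P:7>0 R:11>9)
P1→{B,C} P2→{P,R}

Remaining: P1:{B,C} P2:{P,R}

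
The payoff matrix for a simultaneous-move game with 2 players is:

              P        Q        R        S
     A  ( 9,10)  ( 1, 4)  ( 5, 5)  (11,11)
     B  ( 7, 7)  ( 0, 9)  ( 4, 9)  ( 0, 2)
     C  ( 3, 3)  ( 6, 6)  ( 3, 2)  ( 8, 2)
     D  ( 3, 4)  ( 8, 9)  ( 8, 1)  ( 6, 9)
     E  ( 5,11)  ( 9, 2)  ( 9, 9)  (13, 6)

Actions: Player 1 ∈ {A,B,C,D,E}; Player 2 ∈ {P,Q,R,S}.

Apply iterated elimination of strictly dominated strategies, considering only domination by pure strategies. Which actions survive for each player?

P1 drop B (A beats it: P:9>7 Q:1>0 R:5>4 S:11>0)
P1 drop C (E beats it: P:5>3 Q:9>6 R:9>3 S:13>8)
P1 drop D (E beats it: P:5>3 Q:9>8 R:9>8 S:13>6)
P2 drop Q (P beats it: A:10>4 E:11>2)
P2 drop R (P beats it: A:10>5 E:11>9)
P1→{A,E} P2→{P,S}

Survivors P1:{A,E} P2:{P,S}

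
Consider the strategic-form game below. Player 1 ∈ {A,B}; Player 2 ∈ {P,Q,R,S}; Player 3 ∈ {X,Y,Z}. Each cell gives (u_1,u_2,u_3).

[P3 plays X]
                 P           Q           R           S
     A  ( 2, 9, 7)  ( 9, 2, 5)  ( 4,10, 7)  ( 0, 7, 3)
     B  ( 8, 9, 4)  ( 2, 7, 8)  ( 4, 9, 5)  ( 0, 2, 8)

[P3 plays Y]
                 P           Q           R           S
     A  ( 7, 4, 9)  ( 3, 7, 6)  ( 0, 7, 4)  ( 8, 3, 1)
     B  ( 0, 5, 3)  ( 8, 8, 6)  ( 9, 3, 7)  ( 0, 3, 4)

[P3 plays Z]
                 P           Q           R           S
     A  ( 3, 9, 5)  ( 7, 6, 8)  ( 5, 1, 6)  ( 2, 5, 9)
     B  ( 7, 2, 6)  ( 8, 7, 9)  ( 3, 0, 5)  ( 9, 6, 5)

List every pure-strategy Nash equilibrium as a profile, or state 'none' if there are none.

(A,P,X): not NE [P1→B gives 8>2; P2→R gives 10>9; P3→Y gives 9>7]
(A,P,Y): not NE [P2→R gives 7>4]
(A,P,Z): not NE [P1→B gives 7>3; P3→Y gives 9>5]
(A,Q,X): not NE [P2→R gives 10>2; P3→Z gives 8>5]
(A,Q,Y): not NE [P1→B gives 8>3; P3→Z gives 8>6]
(A,Q,Z): not NE [P1→B gives 8>7; P2→P gives 9>6]
(A,R,X): NE
(A,R,Y): not NE [P1→B gives 9>0; P3→X gives 7>4]
(A,R,Z): not NE [P2→P gives 9>1; P3→X gives 7>6]
(A,S,X): not NE [P2→R gives 10>7; P3→Z gives 9>3]
(A,S,Y): not NE [P2→R gives 7>3; P3→Z gives 9>1]
(A,S,Z): not NE [P1→B gives 9>2; P2→P gives 9>5]
(B,P,X): not NE [P3→Z gives 6>4]
(B,P,Y): not NE [P1→A gives 7>0; P2→Q gives 8>5; P3→Z gives 6>3]
(B,P,Z): not NE [P2→Q gives 7>2]
(B,Q,X): not NE [P1→A gives 9>2; P2→R gives 9>7; P3→Z gives 9>8]
(B,Q,Y): not NE [P3→Z gives 9>6]
(B,Q,Z): NE
(B,R,X): not NE [P3→Y gives 7>5]
(B,R,Y): not NE [P2→Q gives 8>3]
(B,R,Z): not NE [P1→A gives 5>3; P2→Q gives 7>0; P3→Y gives 7>5]
(B,S,X): not NE [P2→R gives 9>2]
(B,S,Y): not NE [P1→A gives 8>0; P2→Q gives 8>3; P3→X gives 8>4]
(B,S,Z): not NE [P2→Q gives 7>6; P3→X gives 8>5]

PSNE = {(A,R,X), (B,Q,Z)}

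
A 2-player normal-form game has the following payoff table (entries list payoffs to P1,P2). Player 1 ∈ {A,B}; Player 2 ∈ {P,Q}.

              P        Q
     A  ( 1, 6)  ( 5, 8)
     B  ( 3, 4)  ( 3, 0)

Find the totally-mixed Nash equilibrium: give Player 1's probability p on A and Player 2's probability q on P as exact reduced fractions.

P1 indiff ⇒ q·1+(1-q)·5 = q·3+(1-q)·3 ⇒ q(-2) = (1-q)(-2) ⇒ q = 1/2
P2 indiff ⇒ p·6+(1-p)·4 = p·8+(1-p)·0 ⇒ p(-2) = (1-p)(-4) ⇒ p = 2/3

p=2/3, q=1/2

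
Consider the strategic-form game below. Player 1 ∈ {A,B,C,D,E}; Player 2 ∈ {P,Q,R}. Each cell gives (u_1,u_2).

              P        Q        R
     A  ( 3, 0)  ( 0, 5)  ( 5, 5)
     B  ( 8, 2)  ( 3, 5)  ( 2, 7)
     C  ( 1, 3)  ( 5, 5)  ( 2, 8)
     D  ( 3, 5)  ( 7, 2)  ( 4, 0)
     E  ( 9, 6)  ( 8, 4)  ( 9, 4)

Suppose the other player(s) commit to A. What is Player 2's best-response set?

BR_2 = {Q,R}

u_2(P vs A) = 0
u_2(Q vs A) = 5
u_2(R vs A) = 5
max payoff 5 at {Q,R}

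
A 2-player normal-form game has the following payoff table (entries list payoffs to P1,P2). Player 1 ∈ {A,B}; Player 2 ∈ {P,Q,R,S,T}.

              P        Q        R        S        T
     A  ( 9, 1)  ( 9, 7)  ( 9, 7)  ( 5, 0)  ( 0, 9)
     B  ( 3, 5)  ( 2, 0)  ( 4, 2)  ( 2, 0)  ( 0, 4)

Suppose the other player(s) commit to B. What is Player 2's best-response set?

u_2(P vs B) = 5
u_2(Q vs B) = 0
u_2(R vs B) = 2
u_2(S vs B) = 0
u_2(T vs B) = 4
max payoff 5 at {P}

BR_2 = {P}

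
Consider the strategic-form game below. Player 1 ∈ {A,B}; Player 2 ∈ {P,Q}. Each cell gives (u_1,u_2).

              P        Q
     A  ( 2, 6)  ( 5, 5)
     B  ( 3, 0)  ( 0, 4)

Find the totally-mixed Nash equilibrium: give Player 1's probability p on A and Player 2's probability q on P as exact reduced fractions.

P1 indiff ⇒ q·2+(1-q)·5 = q·3+(1-q)·0 ⇒ q(-1) = (1-q)(-5) ⇒ q = 5/6
P2 indiff ⇒ p·6+(1-p)·0 = p·5+(1-p)·4 ⇒ p(1) = (1-p)(4) ⇒ p = 4/5

p=4/5, q=5/6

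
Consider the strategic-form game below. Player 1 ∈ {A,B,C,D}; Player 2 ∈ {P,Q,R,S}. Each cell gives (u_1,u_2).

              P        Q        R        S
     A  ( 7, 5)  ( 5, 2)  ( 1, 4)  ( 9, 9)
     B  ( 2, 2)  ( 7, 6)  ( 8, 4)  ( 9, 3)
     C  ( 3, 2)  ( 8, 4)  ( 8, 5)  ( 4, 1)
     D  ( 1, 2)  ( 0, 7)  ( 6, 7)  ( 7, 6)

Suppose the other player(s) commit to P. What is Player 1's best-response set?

u_1(A vs P) = 7
u_1(B vs P) = 2
u_1(C vs P) = 3
u_1(D vs P) = 1
max payoff 7 at {A}

P1 best: {A}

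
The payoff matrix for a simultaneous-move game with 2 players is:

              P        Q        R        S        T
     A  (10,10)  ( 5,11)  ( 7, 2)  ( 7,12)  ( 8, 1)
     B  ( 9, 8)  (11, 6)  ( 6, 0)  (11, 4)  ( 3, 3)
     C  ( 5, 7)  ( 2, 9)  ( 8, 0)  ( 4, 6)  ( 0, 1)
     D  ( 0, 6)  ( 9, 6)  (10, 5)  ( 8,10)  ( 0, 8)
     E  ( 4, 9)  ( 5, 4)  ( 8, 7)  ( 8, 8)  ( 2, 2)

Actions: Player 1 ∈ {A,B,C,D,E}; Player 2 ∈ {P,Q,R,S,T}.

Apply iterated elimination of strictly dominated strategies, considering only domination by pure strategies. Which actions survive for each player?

P2 drop R (P beats it: A:10>2 B:8>0 C:7>0 D:6>5 E:9>7)
P1 drop C (A beats it: P:10>5 Q:5>2 S:7>4 T:8>0)
P1 drop D (B beats it: P:9>0 Q:11>9 S:11>8 T:3>0)
P1 drop E (B beats it: P:9>4 Q:11>5 S:11>8 T:3>2)
P2 drop T (P beats it: A:10>1 B:8>3)
P1→{A,B} P2→{P,Q,S}

IESDS → P1:{A,B} P2:{P,Q,S}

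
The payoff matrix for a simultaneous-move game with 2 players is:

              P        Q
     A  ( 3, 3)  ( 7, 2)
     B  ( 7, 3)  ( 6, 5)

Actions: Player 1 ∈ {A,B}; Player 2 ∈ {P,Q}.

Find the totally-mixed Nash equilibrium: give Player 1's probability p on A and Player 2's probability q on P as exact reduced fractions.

P1 indiff ⇒ q·3+(1-q)·7 = q·7+(1-q)·6 ⇒ q(-4) = (1-q)(-1) ⇒ q = 1/5
P2 indiff ⇒ p·3+(1-p)·3 = p·2+(1-p)·5 ⇒ p(1) = (1-p)(2) ⇒ p = 2/3

P1 mixes 2/3 on A; P2 mixes 1/5 on P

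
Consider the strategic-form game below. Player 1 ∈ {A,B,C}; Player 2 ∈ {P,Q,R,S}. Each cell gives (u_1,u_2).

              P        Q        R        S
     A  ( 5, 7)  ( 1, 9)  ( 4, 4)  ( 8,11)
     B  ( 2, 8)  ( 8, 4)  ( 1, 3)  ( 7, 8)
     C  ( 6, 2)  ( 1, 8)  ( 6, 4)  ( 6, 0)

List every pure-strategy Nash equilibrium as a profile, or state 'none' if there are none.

(A,P): not NE [P1→C gives 6>5; P2→S gives 11>7]
(A,Q): not NE [P1→B gives 8>1; P2→S gives 11>9]
(A,R): not NE [P1→C gives 6>4; P2→S gives 11>4]
(A,S): NE
(B,P): not NE [P1→C gives 6>2]
(B,Q): not NE [P2→S gives 8>4]
(B,R): not NE [P1→C gives 6>1; P2→S gives 8>3]
(B,S): not NE [P1→A gives 8>7]
(C,P): not NE [P2→Q gives 8>2]
(C,Q): not NE [P1→B gives 8>1]
(C,R): not NE [P2→Q gives 8>4]
(C,S): not NE [P1→A gives 8>6; P2→Q gives 8>0]

PSNE = {(A,S)}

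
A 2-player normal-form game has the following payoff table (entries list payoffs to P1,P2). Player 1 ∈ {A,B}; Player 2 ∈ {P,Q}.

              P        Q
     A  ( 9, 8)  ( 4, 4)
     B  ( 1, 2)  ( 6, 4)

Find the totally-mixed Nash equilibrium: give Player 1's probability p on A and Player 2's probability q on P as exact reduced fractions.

p=1/3, q=1/5

P1 indiff ⇒ q·9+(1-q)·4 = q·1+(1-q)·6 ⇒ q(8) = (1-q)(2) ⇒ q = 1/5
P2 indiff ⇒ p·8+(1-p)·2 = p·4+(1-p)·4 ⇒ p(4) = (1-p)(2) ⇒ p = 1/3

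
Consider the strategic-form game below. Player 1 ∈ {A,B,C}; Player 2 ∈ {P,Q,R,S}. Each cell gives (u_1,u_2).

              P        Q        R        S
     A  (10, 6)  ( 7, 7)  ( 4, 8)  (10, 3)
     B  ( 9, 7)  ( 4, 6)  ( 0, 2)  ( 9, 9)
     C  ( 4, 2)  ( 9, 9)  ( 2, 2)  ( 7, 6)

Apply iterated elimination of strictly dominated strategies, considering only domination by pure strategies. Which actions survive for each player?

Remaining: P1:{A,C} P2:{Q,R}

P1 drop B (A beats it: P:10>9 Q:7>4 R:4>0 S:10>9)
P2 drop P (Q beats it: A:7>6 C:9>2)
P2 drop S (Q beats it: A:7>3 C:9>6)
P1→{A,C} P2→{Q,R}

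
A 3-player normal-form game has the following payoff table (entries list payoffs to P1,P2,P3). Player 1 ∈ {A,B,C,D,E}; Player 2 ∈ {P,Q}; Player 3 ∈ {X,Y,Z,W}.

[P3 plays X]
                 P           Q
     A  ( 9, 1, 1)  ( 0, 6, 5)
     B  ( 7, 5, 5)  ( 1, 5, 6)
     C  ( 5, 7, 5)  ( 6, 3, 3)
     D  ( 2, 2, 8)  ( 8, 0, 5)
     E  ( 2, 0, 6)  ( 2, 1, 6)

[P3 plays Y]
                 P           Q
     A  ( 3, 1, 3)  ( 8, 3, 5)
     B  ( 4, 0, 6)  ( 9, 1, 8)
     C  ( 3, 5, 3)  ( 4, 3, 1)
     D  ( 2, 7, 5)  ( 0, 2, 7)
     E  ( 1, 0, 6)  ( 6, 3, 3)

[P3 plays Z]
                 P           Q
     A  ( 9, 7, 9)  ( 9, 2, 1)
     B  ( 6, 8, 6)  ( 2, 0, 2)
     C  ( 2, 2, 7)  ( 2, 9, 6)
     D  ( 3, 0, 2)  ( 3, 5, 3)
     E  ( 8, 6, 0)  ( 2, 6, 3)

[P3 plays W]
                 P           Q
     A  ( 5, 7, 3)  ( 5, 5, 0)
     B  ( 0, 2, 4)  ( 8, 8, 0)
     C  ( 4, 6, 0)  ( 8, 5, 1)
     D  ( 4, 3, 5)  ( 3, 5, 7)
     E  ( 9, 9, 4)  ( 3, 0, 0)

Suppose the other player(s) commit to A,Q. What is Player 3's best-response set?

u_3(X vs A,Q) = 5
u_3(Y vs A,Q) = 5
u_3(Z vs A,Q) = 1
u_3(W vs A,Q) = 0
max payoff 5 at {X,Y}

P3 best: {X,Y}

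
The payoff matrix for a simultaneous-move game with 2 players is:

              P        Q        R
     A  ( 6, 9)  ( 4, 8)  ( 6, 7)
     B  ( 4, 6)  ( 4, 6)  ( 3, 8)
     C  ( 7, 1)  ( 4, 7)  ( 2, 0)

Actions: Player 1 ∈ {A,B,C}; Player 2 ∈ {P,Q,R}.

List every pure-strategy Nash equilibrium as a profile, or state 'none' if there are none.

(A,P): not NE [P1→C gives 7>6]
(A,Q): not NE [P2→P gives 9>8]
(A,R): not NE [P2→P gives 9>7]
(B,P): not NE [P1→C gives 7>4; P2→R gives 8>6]
(B,Q): not NE [P2→R gives 8>6]
(B,R): not NE [P1→A gives 6>3]
(C,P): not NE [P2→Q gives 7>1]
(C,Q): NE
(C,R): not NE [P1→A gives 6>2; P2→Q gives 7>0]

PSNE = {(C,Q)}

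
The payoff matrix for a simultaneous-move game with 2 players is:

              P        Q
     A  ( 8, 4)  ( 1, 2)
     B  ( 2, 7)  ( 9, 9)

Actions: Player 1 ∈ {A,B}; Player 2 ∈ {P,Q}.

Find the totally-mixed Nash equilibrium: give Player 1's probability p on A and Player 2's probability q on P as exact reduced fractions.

P1 indiff ⇒ q·8+(1-q)·1 = q·2+(1-q)·9 ⇒ q(6) = (1-q)(8) ⇒ q = 4/7
P2 indiff ⇒ p·4+(1-p)·7 = p·2+(1-p)·9 ⇒ p(2) = (1-p)(2) ⇒ p = 1/2

p=1/2, q=4/7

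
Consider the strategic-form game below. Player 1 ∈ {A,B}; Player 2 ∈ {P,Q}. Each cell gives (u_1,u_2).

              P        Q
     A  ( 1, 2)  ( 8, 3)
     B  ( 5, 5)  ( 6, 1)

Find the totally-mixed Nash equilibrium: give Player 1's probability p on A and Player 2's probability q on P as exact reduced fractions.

P1 indiff ⇒ q·1+(1-q)·8 = q·5+(1-q)·6 ⇒ q(-4) = (1-q)(-2) ⇒ q = 1/3
P2 indiff ⇒ p·2+(1-p)·5 = p·3+(1-p)·1 ⇒ p(-1) = (1-p)(-4) ⇒ p = 4/5

(p,q) = (4/5, 1/3)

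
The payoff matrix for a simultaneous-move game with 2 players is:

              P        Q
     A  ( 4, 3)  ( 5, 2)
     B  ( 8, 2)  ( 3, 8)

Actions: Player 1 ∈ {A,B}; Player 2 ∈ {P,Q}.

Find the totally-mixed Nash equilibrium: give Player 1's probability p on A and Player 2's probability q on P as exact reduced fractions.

p=6/7, q=1/3

P1 indiff ⇒ q·4+(1-q)·5 = q·8+(1-q)·3 ⇒ q(-4) = (1-q)(-2) ⇒ q = 1/3
P2 indiff ⇒ p·3+(1-p)·2 = p·2+(1-p)·8 ⇒ p(1) = (1-p)(6) ⇒ p = 6/7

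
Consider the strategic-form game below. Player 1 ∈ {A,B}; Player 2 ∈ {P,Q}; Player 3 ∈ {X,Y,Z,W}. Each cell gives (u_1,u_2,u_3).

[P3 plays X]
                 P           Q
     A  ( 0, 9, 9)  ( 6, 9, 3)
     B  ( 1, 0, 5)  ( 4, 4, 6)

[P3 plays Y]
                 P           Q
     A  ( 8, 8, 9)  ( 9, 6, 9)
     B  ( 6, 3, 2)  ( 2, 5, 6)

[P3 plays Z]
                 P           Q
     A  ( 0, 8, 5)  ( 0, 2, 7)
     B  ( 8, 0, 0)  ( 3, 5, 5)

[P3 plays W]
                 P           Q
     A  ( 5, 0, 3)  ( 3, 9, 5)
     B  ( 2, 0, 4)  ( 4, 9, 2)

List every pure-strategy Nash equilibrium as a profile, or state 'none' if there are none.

Nash profiles: (A,P,Y)

(A,P,X): not NE [P1→B gives 1>0]
(A,P,Y): NE
(A,P,Z): not NE [P1→B gives 8>0; P3→Y gives 9>5]
(A,P,W): not NE [P2→Q gives 9>0; P3→Y gives 9>3]
(A,Q,X): not NE [P3→Y gives 9>3]
(A,Q,Y): not NE [P2→P gives 8>6]
(A,Q,Z): not NE [P1→B gives 3>0; P2→P gives 8>2; P3→Y gives 9>7]
(A,Q,W): not NE [P1→B gives 4>3; P3→Y gives 9>5]
(B,P,X): not NE [P2→Q gives 4>0]
(B,P,Y): not NE [P1→A gives 8>6; P2→Q gives 5>3; P3→X gives 5>2]
(B,P,Z): not NE [P2→Q gives 5>0; P3→X gives 5>0]
(B,P,W): not NE [P1→A gives 5>2; P2→Q gives 9>0; P3→X gives 5>4]
(B,Q,X): not NE [P1→A gives 6>4]
(B,Q,Y): not NE [P1→A gives 9>2]
(B,Q,Z): not NE [P3→Y gives 6>5]
(B,Q,W): not NE [P3→Y gives 6>2]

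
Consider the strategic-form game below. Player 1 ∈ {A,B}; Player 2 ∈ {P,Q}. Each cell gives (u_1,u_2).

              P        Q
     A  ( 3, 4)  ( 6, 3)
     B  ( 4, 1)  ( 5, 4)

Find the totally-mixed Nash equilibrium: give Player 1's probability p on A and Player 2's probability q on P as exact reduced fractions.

P1 indiff ⇒ q·3+(1-q)·6 = q·4+(1-q)·5 ⇒ q(-1) = (1-q)(-1) ⇒ q = 1/2
P2 indiff ⇒ p·4+(1-p)·1 = p·3+(1-p)·4 ⇒ p(1) = (1-p)(3) ⇒ p = 3/4

P1 mixes 3/4 on A; P2 mixes 1/2 on P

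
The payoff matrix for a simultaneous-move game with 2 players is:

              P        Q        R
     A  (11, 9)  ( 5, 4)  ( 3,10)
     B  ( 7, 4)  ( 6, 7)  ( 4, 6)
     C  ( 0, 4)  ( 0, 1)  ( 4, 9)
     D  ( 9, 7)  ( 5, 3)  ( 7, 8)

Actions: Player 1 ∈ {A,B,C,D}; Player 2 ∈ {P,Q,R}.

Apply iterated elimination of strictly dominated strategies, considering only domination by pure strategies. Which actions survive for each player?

P1 drop C (D beats it: P:9>0 Q:5>0 R:7>4)
P2 drop P (R beats it: A:10>9 B:6>4 D:8>7)
P1 drop A (B beats it: Q:6>5 R:4>3)
P1→{B,D} P2→{Q,R}

Survivors P1:{B,D} P2:{Q,R}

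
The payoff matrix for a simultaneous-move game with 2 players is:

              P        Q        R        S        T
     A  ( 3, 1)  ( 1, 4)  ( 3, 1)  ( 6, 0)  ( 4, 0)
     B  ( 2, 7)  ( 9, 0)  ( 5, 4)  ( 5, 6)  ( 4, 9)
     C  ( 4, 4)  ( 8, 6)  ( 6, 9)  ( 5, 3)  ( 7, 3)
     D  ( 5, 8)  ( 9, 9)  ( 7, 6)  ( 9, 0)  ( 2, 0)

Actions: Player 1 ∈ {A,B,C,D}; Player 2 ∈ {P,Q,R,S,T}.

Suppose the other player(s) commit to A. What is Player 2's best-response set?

u_2(P vs A) = 1
u_2(Q vs A) = 4
u_2(R vs A) = 1
u_2(S vs A) = 0
u_2(T vs A) = 0
max payoff 4 at {Q}

P2 best: {Q}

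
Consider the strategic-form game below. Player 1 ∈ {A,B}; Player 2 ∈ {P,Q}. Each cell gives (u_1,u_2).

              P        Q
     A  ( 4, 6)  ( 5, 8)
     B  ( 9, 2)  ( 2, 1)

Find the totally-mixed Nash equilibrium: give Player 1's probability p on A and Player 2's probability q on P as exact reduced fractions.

P1 mixes 1/3 on A; P2 mixes 3/8 on P

P1 indiff ⇒ q·4+(1-q)·5 = q·9+(1-q)·2 ⇒ q(-5) = (1-q)(-3) ⇒ q = 3/8
P2 indiff ⇒ p·6+(1-p)·2 = p·8+(1-p)·1 ⇒ p(-2) = (1-p)(-1) ⇒ p = 1/3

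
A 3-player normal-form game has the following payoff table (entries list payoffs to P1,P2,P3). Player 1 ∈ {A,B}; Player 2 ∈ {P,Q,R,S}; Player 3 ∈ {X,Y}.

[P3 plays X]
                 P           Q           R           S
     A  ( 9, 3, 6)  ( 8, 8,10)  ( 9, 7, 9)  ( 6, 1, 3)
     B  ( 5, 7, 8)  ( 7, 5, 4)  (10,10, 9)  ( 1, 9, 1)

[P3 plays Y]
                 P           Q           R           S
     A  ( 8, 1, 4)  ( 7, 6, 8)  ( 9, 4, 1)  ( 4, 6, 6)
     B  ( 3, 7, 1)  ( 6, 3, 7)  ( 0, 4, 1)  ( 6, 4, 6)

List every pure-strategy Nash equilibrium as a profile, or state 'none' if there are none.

PSNE = {(A,Q,X), (B,R,X)}

(A,P,X): not NE [P2→Q gives 8>3]
(A,P,Y): not NE [P2→S gives 6>1; P3→X gives 6>4]
(A,Q,X): NE
(A,Q,Y): not NE [P3→X gives 10>8]
(A,R,X): not NE [P1→B gives 10>9; P2→Q gives 8>7]
(A,R,Y): not NE [P2→S gives 6>4; P3→X gives 9>1]
(A,S,X): not NE [P2→Q gives 8>1; P3→Y gives 6>3]
(A,S,Y): not NE [P1→B gives 6>4]
(B,P,X): not NE [P1→A gives 9>5; P2→R gives 10>7]
(B,P,Y): not NE [P1→A gives 8>3; P3→X gives 8>1]
(B,Q,X): not NE [P1→A gives 8>7; P2→R gives 10>5; P3→Y gives 7>4]
(B,Q,Y): not NE [P1→A gives 7>6; P2→P gives 7>3]
(B,R,X): NE
(B,R,Y): not NE [P1→A gives 9>0; P2→P gives 7>4; P3→X gives 9>1]
(B,S,X): not NE [P1→A gives 6>1; P2→R gives 10>9; P3→Y gives 6>1]
(B,S,Y): not NE [P2→P gives 7>4]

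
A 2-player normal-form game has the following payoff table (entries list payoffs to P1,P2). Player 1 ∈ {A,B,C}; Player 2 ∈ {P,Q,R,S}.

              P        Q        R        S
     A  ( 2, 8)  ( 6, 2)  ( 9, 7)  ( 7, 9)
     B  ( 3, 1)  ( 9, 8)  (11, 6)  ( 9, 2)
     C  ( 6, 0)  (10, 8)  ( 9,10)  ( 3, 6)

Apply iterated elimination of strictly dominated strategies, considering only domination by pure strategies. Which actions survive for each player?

Survivors P1:{B,C} P2:{Q,R}

P1 drop A (B beats it: P:3>2 Q:9>6 R:11>9 S:9>7)
P2 drop P (Q beats it: B:8>1 C:8>0)
P2 drop S (Q beats it: B:8>2 C:8>6)
P1→{B,C} P2→{Q,R}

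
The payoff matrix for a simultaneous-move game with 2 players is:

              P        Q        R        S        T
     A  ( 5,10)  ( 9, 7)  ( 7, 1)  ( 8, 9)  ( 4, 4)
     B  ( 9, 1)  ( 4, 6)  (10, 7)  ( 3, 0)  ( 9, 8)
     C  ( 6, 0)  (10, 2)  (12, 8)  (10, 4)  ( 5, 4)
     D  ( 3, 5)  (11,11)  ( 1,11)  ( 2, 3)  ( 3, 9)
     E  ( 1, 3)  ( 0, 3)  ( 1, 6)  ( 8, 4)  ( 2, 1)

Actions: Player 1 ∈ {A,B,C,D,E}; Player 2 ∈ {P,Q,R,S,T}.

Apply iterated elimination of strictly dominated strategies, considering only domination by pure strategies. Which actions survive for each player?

P1 drop A (C beats it: P:6>5 Q:10>9 R:12>7 S:10>8 T:5>4)
P1 drop E (C beats it: P:6>1 Q:10>0 R:12>1 S:10>8 T:5>2)
P2 drop P (Q beats it: B:6>1 C:2>0 D:11>5)
P2 drop S (R beats it: B:7>0 C:8>4 D:11>3)
P1→{B,C,D} P2→{Q,R,T}

IESDS → P1:{B,C,D} P2:{Q,R,T}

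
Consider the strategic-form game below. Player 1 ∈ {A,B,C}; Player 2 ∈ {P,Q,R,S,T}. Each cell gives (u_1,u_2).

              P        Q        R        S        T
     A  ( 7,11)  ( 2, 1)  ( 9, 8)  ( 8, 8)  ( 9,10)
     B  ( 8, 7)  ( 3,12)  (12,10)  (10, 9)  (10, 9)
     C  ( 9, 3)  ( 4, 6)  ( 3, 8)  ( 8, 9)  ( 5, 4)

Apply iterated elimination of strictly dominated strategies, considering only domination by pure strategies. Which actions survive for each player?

P1 drop A (B beats it: P:8>7 Q:3>2 R:12>9 S:10>8 T:10>9)
P2 drop P (Q beats it: B:12>7 C:6>3)
P2 drop T (Q beats it: B:12>9 C:6>4)
P1→{B,C} P2→{Q,R,S}

IESDS → P1:{B,C} P2:{Q,R,S}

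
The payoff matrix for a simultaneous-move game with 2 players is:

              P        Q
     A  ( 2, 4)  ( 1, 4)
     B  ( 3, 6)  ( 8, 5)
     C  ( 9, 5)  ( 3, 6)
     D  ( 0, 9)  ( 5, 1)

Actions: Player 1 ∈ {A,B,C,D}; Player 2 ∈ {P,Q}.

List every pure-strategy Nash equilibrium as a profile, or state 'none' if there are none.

(A,P): not NE [P1→C gives 9>2]
(A,Q): not NE [P1→B gives 8>1]
(B,P): not NE [P1→C gives 9>3]
(B,Q): not NE [P2→P gives 6>5]
(C,P): not NE [P2→Q gives 6>5]
(C,Q): not NE [P1→B gives 8>3]
(D,P): not NE [P1→C gives 9>0]
(D,Q): not NE [P1→B gives 8>5; P2→P gives 9>1]

No pure NE.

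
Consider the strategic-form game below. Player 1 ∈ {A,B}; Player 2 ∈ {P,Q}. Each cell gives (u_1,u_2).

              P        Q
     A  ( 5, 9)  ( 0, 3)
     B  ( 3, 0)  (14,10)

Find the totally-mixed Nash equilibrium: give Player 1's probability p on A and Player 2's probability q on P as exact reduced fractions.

P1 mixes 5/8 on A; P2 mixes 7/8 on P

P1 indiff ⇒ q·5+(1-q)·0 = q·3+(1-q)·14 ⇒ q(2) = (1-q)(14) ⇒ q = 7/8
P2 indiff ⇒ p·9+(1-p)·0 = p·3+(1-p)·10 ⇒ p(6) = (1-p)(10) ⇒ p = 5/8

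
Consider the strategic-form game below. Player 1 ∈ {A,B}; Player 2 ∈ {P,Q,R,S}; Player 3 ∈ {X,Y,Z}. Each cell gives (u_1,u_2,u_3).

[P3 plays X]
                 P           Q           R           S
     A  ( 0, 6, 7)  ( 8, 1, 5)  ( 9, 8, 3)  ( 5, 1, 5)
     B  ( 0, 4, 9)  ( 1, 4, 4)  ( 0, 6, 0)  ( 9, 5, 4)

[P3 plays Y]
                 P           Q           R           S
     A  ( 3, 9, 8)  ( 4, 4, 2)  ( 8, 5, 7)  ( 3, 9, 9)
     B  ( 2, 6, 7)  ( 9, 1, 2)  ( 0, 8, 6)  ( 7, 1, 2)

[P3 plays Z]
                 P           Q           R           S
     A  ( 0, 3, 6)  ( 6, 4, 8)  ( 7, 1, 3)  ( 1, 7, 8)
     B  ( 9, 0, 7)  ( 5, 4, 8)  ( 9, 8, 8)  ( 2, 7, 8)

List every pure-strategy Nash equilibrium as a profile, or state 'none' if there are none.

PSNE = {(A,P,Y), (B,R,Z)}

(A,P,X): not NE [P2→R gives 8>6; P3→Y gives 8>7]
(A,P,Y): NE
(A,P,Z): not NE [P1→B gives 9>0; P2→S gives 7>3; P3→Y gives 8>6]
(A,Q,X): not NE [P2→R gives 8>1; P3→Z gives 8>5]
(A,Q,Y): not NE [P1→B gives 9>4; P2→S gives 9>4; P3→Z gives 8>2]
(A,Q,Z): not NE [P2→S gives 7>4]
(A,R,X): not NE [P3→Y gives 7>3]
(A,R,Y): not NE [P2→S gives 9>5]
(A,R,Z): not NE [P1→B gives 9>7; P2→S gives 7>1; P3→Y gives 7>3]
(A,S,X): not NE [P1→B gives 9>5; P2→R gives 8>1; P3→Y gives 9>5]
(A,S,Y): not NE [P1→B gives 7>3]
(A,S,Z): not NE [P1→B gives 2>1; P3→Y gives 9>8]
(B,P,X): not NE [P2→R gives 6>4]
(B,P,Y): not NE [P1→A gives 3>2; P2→R gives 8>6; P3→X gives 9>7]
(B,P,Z): not NE [P2→R gives 8>0; P3→X gives 9>7]
(B,Q,X): not NE [P1→A gives 8>1; P2→R gives 6>4; P3→Z gives 8>4]
(B,Q,Y): not NE [P2→R gives 8>1; P3→Z gives 8>2]
(B,Q,Z): not NE [P1→A gives 6>5; P2→R gives 8>4]
(B,R,X): not NE [P1→A gives 9>0; P3→Z gives 8>0]
(B,R,Y): not NE [P1→A gives 8>0; P3→Z gives 8>6]
(B,R,Z): NE
(B,S,X): not NE [P2→R gives 6>5; P3→Z gives 8>4]
(B,S,Y): not NE [P2→R gives 8>1; P3→Z gives 8>2]
(B,S,Z): not NE [P2→R gives 8>7]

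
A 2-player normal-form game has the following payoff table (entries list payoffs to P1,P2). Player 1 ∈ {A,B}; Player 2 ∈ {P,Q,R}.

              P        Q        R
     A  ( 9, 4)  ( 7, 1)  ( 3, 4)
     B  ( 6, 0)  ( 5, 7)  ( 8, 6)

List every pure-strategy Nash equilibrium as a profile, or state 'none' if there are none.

(A,P): NE
(A,Q): not NE [P2→R gives 4>1]
(A,R): not NE [P1→B gives 8>3]
(B,P): not NE [P1→A gives 9>6; P2→Q gives 7>0]
(B,Q): not NE [P1→A gives 7>5]
(B,R): not NE [P2→Q gives 7>6]

PSNE = {(A,P)}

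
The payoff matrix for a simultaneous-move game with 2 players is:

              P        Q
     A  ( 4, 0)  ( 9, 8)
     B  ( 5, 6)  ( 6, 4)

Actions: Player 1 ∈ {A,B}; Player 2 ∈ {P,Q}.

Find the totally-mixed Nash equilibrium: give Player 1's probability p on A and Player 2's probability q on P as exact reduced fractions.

P1 indiff ⇒ q·4+(1-q)·9 = q·5+(1-q)·6 ⇒ q(-1) = (1-q)(-3) ⇒ q = 3/4
P2 indiff ⇒ p·0+(1-p)·6 = p·8+(1-p)·4 ⇒ p(-8) = (1-p)(-2) ⇒ p = 1/5

(p,q) = (1/5, 3/4)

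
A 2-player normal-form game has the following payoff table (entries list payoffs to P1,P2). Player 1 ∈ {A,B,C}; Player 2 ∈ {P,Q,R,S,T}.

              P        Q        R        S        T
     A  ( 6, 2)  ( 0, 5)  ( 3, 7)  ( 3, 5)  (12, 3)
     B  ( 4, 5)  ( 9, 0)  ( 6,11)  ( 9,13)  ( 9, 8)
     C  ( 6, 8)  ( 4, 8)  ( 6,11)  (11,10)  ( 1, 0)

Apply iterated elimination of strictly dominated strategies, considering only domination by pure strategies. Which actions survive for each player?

P2 drop P (R beats it: A:7>2 B:11>5 C:11>8)
P2 drop Q (R beats it: A:7>5 B:11>0 C:11>8)
P2 drop T (R beats it: A:7>3 B:11>8 C:11>0)
P1 drop A (B beats it: R:6>3 S:9>3)
P1→{B,C} P2→{R,S}

Survivors P1:{B,C} P2:{R,S}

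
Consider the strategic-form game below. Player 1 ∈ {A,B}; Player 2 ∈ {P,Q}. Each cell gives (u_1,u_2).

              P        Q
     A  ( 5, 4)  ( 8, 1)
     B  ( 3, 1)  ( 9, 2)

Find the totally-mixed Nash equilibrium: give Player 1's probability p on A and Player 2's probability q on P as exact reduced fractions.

P1 indiff ⇒ q·5+(1-q)·8 = q·3+(1-q)·9 ⇒ q(2) = (1-q)(1) ⇒ q = 1/3
P2 indiff ⇒ p·4+(1-p)·1 = p·1+(1-p)·2 ⇒ p(3) = (1-p)(1) ⇒ p = 1/4

p=1/4, q=1/3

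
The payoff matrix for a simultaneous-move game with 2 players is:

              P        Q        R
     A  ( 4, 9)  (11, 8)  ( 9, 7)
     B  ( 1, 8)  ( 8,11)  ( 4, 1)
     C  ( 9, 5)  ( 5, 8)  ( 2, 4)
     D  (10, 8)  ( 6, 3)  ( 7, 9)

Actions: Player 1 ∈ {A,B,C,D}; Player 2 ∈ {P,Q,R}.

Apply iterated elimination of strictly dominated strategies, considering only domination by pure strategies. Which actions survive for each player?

P1 drop B (A beats it: P:4>1 Q:11>8 R:9>4)
P1 drop C (D beats it: P:10>9 Q:6>5 R:7>2)
P2 drop Q (P beats it: A:9>8 D:8>3)
P1→{A,D} P2→{P,R}

IESDS → P1:{A,D} P2:{P,R}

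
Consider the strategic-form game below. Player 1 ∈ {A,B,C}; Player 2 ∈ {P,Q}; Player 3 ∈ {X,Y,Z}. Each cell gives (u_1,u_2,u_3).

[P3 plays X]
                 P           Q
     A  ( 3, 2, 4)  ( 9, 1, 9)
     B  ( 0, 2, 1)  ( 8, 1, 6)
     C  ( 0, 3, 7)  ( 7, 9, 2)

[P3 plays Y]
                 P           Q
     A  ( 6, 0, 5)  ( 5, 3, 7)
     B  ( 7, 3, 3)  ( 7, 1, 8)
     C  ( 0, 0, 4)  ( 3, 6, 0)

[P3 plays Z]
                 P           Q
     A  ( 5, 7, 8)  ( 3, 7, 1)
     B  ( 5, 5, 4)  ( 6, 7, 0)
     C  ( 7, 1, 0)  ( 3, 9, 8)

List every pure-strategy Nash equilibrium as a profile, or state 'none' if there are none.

(A,P,X): not NE [P3→Z gives 8>4]
(A,P,Y): not NE [P1→B gives 7>6; P2→Q gives 3>0; P3→Z gives 8>5]
(A,P,Z): not NE [P1→C gives 7>5]
(A,Q,X): not NE [P2→P gives 2>1]
(A,Q,Y): not NE [P1→B gives 7>5; P3→X gives 9>7]
(A,Q,Z): not NE [P1→B gives 6>3; P3→X gives 9>1]
(B,P,X): not NE [P1→A gives 3>0; P3→Z gives 4>1]
(B,P,Y): not NE [P3→Z gives 4>3]
(B,P,Z): not NE [P1→C gives 7>5; P2→Q gives 7>5]
(B,Q,X): not NE [P1→A gives 9>8; P2→P gives 2>1; P3→Y gives 8>6]
(B,Q,Y): not NE [P2→P gives 3>1]
(B,Q,Z): not NE [P3→Y gives 8>0]
(C,P,X): not NE [P1→A gives 3>0; P2→Q gives 9>3]
(C,P,Y): not NE [P1→B gives 7>0; P2→Q gives 6>0; P3→X gives 7>4]
(C,P,Z): not NE [P2→Q gives 9>1; P3→X gives 7>0]
(C,Q,X): not NE [P1→A gives 9>7; P3→Z gives 8>2]
(C,Q,Y): not NE [P1→B gives 7>3; P3→Z gives 8>0]
(C,Q,Z): not NE [P1→B gives 6>3]

PSNE: ∅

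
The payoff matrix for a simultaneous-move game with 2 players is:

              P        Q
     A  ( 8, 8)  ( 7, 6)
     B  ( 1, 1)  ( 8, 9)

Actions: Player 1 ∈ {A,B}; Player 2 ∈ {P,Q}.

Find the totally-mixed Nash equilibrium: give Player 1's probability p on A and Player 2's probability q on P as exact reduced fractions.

P1 indiff ⇒ q·8+(1-q)·7 = q·1+(1-q)·8 ⇒ q(7) = (1-q)(1) ⇒ q = 1/8
P2 indiff ⇒ p·8+(1-p)·1 = p·6+(1-p)·9 ⇒ p(2) = (1-p)(8) ⇒ p = 4/5

p=4/5, q=1/8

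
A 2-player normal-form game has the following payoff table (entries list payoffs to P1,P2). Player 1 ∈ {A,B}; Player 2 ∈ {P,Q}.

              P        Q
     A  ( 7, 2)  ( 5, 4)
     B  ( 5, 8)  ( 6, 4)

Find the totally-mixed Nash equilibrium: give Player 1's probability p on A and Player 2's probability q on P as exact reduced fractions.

P1 indiff ⇒ q·7+(1-q)·5 = q·5+(1-q)·6 ⇒ q(2) = (1-q)(1) ⇒ q = 1/3
P2 indiff ⇒ p·2+(1-p)·8 = p·4+(1-p)·4 ⇒ p(-2) = (1-p)(-4) ⇒ p = 2/3

p=2/3, q=1/3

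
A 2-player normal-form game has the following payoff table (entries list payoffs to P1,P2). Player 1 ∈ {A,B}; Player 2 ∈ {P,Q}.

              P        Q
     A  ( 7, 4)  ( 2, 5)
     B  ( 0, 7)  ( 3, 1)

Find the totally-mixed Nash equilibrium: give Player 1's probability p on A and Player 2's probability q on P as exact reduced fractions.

P1 indiff ⇒ q·7+(1-q)·2 = q·0+(1-q)·3 ⇒ q(7) = (1-q)(1) ⇒ q = 1/8
P2 indiff ⇒ p·4+(1-p)·7 = p·5+(1-p)·1 ⇒ p(-1) = (1-p)(-6) ⇒ p = 6/7

P1 mixes 6/7 on A; P2 mixes 1/8 on P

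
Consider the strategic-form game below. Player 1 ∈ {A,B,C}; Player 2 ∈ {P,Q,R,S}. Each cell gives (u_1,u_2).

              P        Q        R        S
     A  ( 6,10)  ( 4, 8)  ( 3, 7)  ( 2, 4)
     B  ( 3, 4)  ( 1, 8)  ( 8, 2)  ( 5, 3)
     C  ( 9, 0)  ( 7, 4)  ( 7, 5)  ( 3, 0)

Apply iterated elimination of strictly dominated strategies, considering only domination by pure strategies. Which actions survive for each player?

IESDS → P1:{B,C} P2:{Q,R}

P1 drop A (C beats it: P:9>6 Q:7>4 R:7>3 S:3>2)
P2 drop P (Q beats it: B:8>4 C:4>0)
P2 drop S (Q beats it: B:8>3 C:4>0)
P1→{B,C} P2→{Q,R}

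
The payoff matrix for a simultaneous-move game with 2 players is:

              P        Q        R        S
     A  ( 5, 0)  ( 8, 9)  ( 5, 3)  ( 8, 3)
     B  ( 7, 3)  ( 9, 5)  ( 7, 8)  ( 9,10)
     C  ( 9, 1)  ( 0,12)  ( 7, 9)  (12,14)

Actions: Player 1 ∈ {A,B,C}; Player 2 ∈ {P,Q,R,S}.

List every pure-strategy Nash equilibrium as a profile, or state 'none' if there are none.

Nash profiles: (C,S)

(A,P): not NE [P1→C gives 9>5; P2→Q gives 9>0]
(A,Q): not NE [P1→B gives 9>8]
(A,R): not NE [P1→C gives 7>5; P2→Q gives 9>3]
(A,S): not NE [P1→C gives 12>8; P2→Q gives 9>3]
(B,P): not NE [P1→C gives 9>7; P2→S gives 10>3]
(B,Q): not NE [P2→S gives 10>5]
(B,R): not NE [P2→S gives 10>8]
(B,S): not NE [P1→C gives 12>9]
(C,P): not NE [P2→S gives 14>1]
(C,Q): not NE [P1→B gives 9>0; P2→S gives 14>12]
(C,R): not NE [P2→S gives 14>9]
(C,S): NE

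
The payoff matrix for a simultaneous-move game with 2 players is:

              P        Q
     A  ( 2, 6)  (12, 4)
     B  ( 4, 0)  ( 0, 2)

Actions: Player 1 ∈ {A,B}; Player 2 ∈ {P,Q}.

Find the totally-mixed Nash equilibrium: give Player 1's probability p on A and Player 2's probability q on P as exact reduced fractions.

p=1/2, q=6/7

P1 indiff ⇒ q·2+(1-q)·12 = q·4+(1-q)·0 ⇒ q(-2) = (1-q)(-12) ⇒ q = 6/7
P2 indiff ⇒ p·6+(1-p)·0 = p·4+(1-p)·2 ⇒ p(2) = (1-p)(2) ⇒ p = 1/2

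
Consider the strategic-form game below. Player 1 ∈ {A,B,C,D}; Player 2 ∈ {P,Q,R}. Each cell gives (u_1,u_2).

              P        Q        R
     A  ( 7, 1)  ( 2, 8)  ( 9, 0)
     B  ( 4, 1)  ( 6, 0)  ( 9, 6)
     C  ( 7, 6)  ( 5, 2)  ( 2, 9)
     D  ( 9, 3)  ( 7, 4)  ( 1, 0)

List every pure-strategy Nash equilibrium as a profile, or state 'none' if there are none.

(A,P): not NE [P1→D gives 9>7; P2→Q gives 8>1]
(A,Q): not NE [P1→D gives 7>2]
(A,R): not NE [P2→Q gives 8>0]
(B,P): not NE [P1→D gives 9>4; P2→R gives 6>1]
(B,Q): not NE [P1→D gives 7>6; P2→R gives 6>0]
(B,R): NE
(C,P): not NE [P1→D gives 9>7; P2→R gives 9>6]
(C,Q): not NE [P1→D gives 7>5; P2→R gives 9>2]
(C,R): not NE [P1→B gives 9>2]
(D,P): not NE [P2→Q gives 4>3]
(D,Q): NE
(D,R): not NE [P1→B gives 9>1; P2→Q gives 4>0]

NE set: (B,R), (D,Q)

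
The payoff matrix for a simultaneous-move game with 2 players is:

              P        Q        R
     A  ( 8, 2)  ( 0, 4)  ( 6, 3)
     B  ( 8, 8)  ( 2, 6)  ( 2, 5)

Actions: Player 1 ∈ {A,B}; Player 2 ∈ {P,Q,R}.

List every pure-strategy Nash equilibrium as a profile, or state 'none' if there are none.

NE set: (B,P)

(A,P): not NE [P2→Q gives 4>2]
(A,Q): not NE [P1→B gives 2>0]
(A,R): not NE [P2→Q gives 4>3]
(B,P): NE
(B,Q): not NE [P2→P gives 8>6]
(B,R): not NE [P1→A gives 6>2; P2→P gives 8>5]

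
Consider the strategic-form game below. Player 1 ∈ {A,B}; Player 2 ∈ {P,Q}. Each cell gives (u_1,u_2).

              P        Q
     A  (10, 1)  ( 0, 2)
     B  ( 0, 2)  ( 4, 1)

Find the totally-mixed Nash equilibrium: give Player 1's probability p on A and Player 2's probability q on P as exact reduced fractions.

P1 mixes 1/2 on A; P2 mixes 2/7 on P

P1 indiff ⇒ q·10+(1-q)·0 = q·0+(1-q)·4 ⇒ q(10) = (1-q)(4) ⇒ q = 2/7
P2 indiff ⇒ p·1+(1-p)·2 = p·2+(1-p)·1 ⇒ p(-1) = (1-p)(-1) ⇒ p = 1/2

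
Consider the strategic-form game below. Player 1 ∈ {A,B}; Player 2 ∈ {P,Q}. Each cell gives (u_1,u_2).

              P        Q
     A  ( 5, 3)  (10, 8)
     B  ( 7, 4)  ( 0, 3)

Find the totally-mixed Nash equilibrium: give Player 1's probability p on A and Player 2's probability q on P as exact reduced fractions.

P1 indiff ⇒ q·5+(1-q)·10 = q·7+(1-q)·0 ⇒ q(-2) = (1-q)(-10) ⇒ q = 5/6
P2 indiff ⇒ p·3+(1-p)·4 = p·8+(1-p)·3 ⇒ p(-5) = (1-p)(-1) ⇒ p = 1/6

P1 mixes 1/6 on A; P2 mixes 5/6 on P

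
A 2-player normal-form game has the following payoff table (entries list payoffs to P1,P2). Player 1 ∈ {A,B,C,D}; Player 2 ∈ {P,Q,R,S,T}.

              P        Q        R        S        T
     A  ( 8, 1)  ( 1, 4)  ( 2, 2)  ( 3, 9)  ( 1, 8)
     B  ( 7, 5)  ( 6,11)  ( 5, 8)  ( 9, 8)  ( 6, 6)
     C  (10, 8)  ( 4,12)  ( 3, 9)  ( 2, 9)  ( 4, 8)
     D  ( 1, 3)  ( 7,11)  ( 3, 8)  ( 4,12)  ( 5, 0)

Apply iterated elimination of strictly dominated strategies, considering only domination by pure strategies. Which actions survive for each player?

Survivors P1:{B,D} P2:{Q,S}

P2 drop P (Q beats it: A:4>1 B:11>5 C:12>8 D:11>3)
P1 drop A (B beats it: Q:6>1 R:5>2 S:9>3 T:6>1)
P1 drop C (B beats it: Q:6>4 R:5>3 S:9>2 T:6>4)
P2 drop R (Q beats it: B:11>8 D:11>8)
P2 drop T (Q beats it: B:11>6 D:11>0)
P1→{B,D} P2→{Q,S}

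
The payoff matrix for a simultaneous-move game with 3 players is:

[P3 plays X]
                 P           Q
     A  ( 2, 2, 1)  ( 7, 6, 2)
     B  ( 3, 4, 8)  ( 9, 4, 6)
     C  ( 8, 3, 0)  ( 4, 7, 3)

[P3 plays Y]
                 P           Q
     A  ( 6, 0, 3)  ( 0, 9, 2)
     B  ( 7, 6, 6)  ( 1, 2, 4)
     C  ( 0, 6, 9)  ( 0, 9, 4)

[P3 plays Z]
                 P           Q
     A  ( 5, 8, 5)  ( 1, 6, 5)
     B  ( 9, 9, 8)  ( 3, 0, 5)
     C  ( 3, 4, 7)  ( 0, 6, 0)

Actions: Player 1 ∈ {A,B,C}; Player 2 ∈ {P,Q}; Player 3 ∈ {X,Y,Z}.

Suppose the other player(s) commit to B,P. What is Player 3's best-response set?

BR_3 = {X,Z}

u_3(X vs B,P) = 8
u_3(Y vs B,P) = 6
u_3(Z vs B,P) = 8
max payoff 8 at {X,Z}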